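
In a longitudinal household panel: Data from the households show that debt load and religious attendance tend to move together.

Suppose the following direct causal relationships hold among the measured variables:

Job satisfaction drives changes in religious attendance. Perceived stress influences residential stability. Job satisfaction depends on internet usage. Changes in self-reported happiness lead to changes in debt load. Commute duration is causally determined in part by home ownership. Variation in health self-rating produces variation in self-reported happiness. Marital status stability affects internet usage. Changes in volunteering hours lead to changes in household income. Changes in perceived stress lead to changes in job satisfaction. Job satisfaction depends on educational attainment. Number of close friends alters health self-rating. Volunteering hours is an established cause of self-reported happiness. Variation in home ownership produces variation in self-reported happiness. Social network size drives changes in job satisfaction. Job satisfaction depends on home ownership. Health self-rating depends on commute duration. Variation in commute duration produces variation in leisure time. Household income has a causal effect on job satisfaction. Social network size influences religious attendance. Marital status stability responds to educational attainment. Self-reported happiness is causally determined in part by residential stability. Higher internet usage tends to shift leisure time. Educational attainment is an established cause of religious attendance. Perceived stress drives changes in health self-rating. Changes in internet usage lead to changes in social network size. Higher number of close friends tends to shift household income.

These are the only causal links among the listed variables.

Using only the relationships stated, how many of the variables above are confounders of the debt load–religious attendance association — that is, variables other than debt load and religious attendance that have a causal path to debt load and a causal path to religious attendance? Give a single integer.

The common causes are: home ownership (to debt load via home ownership → self-reported happiness → debt load; to religious attendance via home ownership → job satisfaction → religious attendance); number of close friends (to debt load via number of close friends → health self-rating → self-reported happiness → debt load; to religious attendance via number of close friends → household income → job satisfaction → religious attendance); perceived stress (to debt load via perceived stress → health self-rating → self-reported happiness → debt load; to religious attendance via perceived stress → job satisfaction → religious attendance); volunteering hours (to debt load via volunteering hours → self-reported happiness → debt load; to religious attendance via volunteering hours → household income → job satisfaction → religious attendance).
Every other variable lacks a causal path to at least one of debt load and religious attendance.

4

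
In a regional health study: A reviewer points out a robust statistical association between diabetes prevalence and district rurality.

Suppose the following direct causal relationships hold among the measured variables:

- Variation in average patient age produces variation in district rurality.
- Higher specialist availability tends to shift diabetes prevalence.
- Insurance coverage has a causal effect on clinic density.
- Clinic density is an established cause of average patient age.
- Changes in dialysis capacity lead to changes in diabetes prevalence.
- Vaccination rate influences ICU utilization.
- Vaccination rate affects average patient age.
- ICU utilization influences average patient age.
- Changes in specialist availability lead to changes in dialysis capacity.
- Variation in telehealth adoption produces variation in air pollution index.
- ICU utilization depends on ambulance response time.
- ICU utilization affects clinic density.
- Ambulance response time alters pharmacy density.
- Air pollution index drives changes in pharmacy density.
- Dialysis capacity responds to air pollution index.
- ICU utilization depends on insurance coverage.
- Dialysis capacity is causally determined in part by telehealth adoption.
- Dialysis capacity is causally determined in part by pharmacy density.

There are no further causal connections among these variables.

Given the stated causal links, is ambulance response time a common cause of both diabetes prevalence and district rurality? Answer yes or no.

Ambulance response time has a causal path to diabetes prevalence (ambulance response time → pharmacy density → dialysis capacity → diabetes prevalence) and to district rurality (ambulance response time → ICU utilization → average patient age → district rurality), so it is a common cause of both — a confounder.

yes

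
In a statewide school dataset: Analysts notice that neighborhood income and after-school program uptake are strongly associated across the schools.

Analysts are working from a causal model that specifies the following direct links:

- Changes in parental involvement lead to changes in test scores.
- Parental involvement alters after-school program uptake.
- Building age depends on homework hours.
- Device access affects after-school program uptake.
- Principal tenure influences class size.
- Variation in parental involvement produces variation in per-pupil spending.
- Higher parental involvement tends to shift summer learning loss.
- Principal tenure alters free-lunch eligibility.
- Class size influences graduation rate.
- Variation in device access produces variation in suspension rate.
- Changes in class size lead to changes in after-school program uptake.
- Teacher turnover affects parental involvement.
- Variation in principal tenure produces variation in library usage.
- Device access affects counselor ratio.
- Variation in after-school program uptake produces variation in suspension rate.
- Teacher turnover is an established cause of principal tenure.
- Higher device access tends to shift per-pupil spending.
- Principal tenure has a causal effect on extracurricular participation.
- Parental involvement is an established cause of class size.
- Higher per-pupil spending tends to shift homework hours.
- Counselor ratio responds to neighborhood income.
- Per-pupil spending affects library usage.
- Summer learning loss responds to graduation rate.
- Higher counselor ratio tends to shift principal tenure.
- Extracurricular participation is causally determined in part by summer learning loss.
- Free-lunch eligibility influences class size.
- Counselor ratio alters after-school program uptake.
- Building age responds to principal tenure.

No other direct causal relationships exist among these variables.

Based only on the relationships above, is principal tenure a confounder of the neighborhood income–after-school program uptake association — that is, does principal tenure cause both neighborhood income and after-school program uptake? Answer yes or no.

Principal tenure has no stated causal path to neighborhood income. A confounder must cause both variables, so principal tenure does not qualify.

no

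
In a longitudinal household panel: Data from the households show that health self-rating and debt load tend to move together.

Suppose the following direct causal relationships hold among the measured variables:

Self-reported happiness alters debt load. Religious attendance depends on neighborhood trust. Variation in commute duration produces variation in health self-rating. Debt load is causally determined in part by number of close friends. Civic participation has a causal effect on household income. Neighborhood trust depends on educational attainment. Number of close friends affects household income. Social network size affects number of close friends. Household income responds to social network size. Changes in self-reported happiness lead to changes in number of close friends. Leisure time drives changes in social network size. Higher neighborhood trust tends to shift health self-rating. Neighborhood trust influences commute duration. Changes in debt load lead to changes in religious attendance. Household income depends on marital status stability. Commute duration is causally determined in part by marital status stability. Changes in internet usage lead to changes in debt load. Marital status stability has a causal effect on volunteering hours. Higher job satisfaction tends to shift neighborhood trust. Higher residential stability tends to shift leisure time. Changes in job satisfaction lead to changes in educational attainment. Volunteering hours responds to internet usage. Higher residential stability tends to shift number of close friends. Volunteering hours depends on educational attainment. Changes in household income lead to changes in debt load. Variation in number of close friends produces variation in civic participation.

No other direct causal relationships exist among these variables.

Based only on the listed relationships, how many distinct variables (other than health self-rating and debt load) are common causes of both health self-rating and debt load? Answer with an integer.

1

The common causes are: marital status stability (to health self-rating via marital status stability → commute duration → health self-rating; to debt load via marital status stability → household income → debt load).
Every other variable lacks a causal path to at least one of health self-rating and debt load.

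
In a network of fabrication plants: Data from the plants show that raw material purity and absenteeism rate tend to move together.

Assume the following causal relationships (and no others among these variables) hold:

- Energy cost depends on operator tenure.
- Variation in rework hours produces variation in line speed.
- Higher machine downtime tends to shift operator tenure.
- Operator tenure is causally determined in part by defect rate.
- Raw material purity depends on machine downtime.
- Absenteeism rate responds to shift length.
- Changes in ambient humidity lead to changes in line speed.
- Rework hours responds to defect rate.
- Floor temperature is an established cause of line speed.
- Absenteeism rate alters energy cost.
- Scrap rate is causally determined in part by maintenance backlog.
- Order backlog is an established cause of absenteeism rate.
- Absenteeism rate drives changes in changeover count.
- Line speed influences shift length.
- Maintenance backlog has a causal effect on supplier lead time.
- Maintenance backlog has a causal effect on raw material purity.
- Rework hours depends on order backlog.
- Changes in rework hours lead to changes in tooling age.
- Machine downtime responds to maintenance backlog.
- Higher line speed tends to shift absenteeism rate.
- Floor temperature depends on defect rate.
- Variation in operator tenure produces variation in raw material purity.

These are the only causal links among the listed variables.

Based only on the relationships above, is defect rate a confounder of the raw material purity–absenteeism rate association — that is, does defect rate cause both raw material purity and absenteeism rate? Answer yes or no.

Defect rate has a causal path to raw material purity (defect rate → operator tenure → raw material purity) and to absenteeism rate (defect rate → floor temperature → line speed → absenteeism rate), so it is a common cause of both — a confounder.

yes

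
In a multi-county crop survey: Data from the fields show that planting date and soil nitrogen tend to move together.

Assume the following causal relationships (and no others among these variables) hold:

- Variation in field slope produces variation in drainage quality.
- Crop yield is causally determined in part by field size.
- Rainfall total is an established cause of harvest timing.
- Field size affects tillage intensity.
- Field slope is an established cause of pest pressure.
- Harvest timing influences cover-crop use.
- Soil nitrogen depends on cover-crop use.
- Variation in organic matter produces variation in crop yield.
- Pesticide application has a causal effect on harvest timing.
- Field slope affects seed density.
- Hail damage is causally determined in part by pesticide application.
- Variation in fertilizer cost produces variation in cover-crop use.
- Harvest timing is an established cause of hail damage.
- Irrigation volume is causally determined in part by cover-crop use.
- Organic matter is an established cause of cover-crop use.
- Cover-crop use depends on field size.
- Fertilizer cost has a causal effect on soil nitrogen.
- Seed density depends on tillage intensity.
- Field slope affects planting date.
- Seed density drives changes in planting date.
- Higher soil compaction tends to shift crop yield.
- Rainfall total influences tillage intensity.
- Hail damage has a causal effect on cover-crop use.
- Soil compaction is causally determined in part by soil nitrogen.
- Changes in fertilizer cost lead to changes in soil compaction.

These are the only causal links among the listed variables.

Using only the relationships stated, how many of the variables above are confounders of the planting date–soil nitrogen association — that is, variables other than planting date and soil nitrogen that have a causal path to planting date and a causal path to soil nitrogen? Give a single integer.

2

The common causes are: field size (to planting date via field size → tillage intensity → seed density → planting date; to soil nitrogen via field size → cover-crop use → soil nitrogen); rainfall total (to planting date via rainfall total → tillage intensity → seed density → planting date; to soil nitrogen via rainfall total → harvest timing → cover-crop use → soil nitrogen).
Every other variable lacks a causal path to at least one of planting date and soil nitrogen.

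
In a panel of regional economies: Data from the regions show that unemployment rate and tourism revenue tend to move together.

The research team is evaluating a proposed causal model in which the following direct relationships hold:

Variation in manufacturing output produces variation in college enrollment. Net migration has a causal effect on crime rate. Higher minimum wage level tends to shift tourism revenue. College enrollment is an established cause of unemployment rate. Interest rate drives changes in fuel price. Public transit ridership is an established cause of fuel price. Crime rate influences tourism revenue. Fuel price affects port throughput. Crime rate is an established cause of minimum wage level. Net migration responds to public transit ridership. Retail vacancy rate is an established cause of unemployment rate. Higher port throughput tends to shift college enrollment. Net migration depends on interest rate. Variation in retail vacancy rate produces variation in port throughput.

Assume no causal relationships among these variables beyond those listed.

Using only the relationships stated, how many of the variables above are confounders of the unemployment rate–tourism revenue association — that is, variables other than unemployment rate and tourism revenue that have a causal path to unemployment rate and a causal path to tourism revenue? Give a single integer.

The common causes are: interest rate (to unemployment rate via interest rate → fuel price → port throughput → college enrollment → unemployment rate; to tourism revenue via interest rate → net migration → crime rate → tourism revenue); public transit ridership (to unemployment rate via public transit ridership → fuel price → port throughput → college enrollment → unemployment rate; to tourism revenue via public transit ridership → net migration → crime rate → tourism revenue).
Every other variable lacks a causal path to at least one of unemployment rate and tourism revenue.

2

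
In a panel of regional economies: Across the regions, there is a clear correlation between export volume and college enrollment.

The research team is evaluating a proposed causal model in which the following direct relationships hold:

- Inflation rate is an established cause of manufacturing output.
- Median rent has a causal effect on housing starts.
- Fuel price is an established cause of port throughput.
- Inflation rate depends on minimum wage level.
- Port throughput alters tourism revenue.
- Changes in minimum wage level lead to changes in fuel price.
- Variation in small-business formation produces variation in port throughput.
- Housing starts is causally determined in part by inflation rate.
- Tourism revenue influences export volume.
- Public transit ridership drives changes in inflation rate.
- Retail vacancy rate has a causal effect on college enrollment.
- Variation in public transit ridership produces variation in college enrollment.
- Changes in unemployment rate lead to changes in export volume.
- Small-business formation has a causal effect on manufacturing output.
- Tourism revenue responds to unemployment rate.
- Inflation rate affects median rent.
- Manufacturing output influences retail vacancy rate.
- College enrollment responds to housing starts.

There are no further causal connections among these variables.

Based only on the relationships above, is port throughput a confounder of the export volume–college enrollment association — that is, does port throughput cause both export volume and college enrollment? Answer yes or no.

no

Port throughput has no stated causal path to college enrollment. A confounder must cause both variables, so port throughput does not qualify.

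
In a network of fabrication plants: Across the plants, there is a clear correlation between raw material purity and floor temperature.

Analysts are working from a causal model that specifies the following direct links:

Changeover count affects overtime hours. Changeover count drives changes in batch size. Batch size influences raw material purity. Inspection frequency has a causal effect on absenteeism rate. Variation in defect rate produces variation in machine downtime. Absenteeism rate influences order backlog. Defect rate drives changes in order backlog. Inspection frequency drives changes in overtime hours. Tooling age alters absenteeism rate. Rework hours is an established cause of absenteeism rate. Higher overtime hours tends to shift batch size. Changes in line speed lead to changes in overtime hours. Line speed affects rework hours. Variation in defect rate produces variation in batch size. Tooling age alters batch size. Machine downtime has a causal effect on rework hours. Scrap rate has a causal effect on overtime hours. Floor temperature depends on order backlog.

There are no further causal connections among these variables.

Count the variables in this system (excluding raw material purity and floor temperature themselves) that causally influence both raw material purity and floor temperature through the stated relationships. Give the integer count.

The common causes are: defect rate (to raw material purity via defect rate → batch size → raw material purity; to floor temperature via defect rate → order backlog → floor temperature); inspection frequency (to raw material purity via inspection frequency → overtime hours → batch size → raw material purity; to floor temperature via inspection frequency → absenteeism rate → order backlog → floor temperature); line speed (to raw material purity via line speed → overtime hours → batch size → raw material purity; to floor temperature via line speed → rework hours → absenteeism rate → order backlog → floor temperature); tooling age (to raw material purity via tooling age → batch size → raw material purity; to floor temperature via tooling age → absenteeism rate → order backlog → floor temperature).
Every other variable lacks a causal path to at least one of raw material purity and floor temperature.

4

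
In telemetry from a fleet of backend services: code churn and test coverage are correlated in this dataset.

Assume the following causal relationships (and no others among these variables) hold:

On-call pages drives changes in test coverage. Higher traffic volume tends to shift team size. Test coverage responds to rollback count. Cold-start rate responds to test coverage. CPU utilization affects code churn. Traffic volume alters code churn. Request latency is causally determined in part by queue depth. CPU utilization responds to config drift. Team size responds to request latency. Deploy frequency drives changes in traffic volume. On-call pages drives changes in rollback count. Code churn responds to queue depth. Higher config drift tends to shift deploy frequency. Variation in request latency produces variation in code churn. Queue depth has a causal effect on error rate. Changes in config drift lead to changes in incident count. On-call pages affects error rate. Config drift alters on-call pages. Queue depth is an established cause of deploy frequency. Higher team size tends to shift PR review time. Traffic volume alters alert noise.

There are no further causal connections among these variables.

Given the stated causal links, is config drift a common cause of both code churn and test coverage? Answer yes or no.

yes

Config drift has a causal path to code churn (config drift → CPU utilization → code churn) and to test coverage (config drift → on-call pages → test coverage), so it is a common cause of both — a confounder.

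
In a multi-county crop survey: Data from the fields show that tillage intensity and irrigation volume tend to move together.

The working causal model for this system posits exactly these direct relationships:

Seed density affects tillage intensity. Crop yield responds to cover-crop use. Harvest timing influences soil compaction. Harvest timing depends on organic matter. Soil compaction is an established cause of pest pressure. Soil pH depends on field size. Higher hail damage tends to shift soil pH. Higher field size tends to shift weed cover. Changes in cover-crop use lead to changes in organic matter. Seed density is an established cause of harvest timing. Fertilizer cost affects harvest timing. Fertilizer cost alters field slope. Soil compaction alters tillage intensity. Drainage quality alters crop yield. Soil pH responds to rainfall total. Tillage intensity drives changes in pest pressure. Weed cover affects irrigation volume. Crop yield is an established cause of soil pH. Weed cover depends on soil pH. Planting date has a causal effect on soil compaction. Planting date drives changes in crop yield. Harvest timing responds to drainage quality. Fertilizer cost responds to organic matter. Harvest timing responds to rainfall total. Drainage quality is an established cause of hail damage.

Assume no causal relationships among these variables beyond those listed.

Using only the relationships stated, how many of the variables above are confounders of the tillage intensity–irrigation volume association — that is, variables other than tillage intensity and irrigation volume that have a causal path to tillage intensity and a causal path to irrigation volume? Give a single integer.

The common causes are: cover-crop use (to tillage intensity via cover-crop use → organic matter → harvest timing → soil compaction → tillage intensity; to irrigation volume via cover-crop use → crop yield → soil pH → weed cover → irrigation volume); drainage quality (to tillage intensity via drainage quality → harvest timing → soil compaction → tillage intensity; to irrigation volume via drainage quality → crop yield → soil pH → weed cover → irrigation volume); planting date (to tillage intensity via planting date → soil compaction → tillage intensity; to irrigation volume via planting date → crop yield → soil pH → weed cover → irrigation volume); rainfall total (to tillage intensity via rainfall total → harvest timing → soil compaction → tillage intensity; to irrigation volume via rainfall total → soil pH → weed cover → irrigation volume).
Every other variable lacks a causal path to at least one of tillage intensity and irrigation volume.

4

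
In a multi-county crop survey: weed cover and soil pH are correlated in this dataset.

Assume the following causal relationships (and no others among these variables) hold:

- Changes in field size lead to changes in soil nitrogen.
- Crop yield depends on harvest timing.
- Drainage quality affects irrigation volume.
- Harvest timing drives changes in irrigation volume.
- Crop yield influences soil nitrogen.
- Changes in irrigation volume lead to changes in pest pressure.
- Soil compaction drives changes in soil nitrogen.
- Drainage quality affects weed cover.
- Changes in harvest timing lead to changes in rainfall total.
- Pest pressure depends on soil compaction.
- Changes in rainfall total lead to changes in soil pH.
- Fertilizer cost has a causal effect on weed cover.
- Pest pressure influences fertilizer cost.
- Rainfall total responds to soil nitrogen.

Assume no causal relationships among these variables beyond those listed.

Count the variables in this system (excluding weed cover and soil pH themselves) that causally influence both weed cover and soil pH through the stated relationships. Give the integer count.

The common causes are: harvest timing (to weed cover via harvest timing → irrigation volume → pest pressure → fertilizer cost → weed cover; to soil pH via harvest timing → rainfall total → soil pH); soil compaction (to weed cover via soil compaction → pest pressure → fertilizer cost → weed cover; to soil pH via soil compaction → soil nitrogen → rainfall total → soil pH).
Every other variable lacks a causal path to at least one of weed cover and soil pH.

2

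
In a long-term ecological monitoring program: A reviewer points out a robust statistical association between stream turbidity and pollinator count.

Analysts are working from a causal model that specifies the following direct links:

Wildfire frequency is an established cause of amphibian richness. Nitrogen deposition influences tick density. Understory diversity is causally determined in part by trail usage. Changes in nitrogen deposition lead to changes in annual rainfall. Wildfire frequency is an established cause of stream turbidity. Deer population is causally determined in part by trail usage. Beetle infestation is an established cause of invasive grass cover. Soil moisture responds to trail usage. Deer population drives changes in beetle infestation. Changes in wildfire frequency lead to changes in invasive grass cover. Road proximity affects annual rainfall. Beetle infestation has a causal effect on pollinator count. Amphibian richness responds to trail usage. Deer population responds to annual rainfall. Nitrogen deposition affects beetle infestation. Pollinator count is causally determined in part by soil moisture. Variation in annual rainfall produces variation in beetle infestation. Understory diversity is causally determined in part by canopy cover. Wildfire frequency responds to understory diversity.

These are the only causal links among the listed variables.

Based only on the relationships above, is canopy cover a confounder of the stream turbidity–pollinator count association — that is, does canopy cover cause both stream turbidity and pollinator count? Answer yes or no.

no

Canopy cover has no stated causal path to pollinator count. A confounder must cause both variables, so canopy cover does not qualify.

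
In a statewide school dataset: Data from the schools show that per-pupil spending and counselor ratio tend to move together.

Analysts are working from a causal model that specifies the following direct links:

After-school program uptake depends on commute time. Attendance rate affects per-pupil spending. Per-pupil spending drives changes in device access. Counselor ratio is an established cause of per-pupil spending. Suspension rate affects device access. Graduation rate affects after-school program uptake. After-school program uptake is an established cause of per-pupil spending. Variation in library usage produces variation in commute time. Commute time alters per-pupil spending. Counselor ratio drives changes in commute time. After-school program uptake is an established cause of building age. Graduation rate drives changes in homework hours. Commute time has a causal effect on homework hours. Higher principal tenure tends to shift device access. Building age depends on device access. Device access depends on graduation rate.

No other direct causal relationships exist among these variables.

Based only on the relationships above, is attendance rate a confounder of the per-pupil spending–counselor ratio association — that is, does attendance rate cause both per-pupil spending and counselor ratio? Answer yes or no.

Attendance rate has no stated causal path to counselor ratio. A confounder must cause both variables, so attendance rate does not qualify.

no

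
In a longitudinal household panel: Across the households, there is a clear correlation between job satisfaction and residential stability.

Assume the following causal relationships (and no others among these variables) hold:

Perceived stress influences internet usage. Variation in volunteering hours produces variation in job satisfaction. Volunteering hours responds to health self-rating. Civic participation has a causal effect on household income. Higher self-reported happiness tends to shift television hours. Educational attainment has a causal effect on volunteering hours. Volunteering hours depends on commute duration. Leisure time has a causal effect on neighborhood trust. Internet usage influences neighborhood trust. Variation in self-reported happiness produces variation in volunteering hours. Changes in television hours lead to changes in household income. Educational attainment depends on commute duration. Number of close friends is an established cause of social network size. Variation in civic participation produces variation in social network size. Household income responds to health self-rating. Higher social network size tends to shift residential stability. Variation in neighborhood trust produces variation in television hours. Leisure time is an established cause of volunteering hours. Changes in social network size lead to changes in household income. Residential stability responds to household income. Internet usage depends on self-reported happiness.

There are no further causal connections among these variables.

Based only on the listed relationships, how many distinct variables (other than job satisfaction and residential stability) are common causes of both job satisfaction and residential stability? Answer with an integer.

3

The common causes are: health self-rating (to job satisfaction via health self-rating → volunteering hours → job satisfaction; to residential stability via health self-rating → household income → residential stability); leisure time (to job satisfaction via leisure time → volunteering hours → job satisfaction; to residential stability via leisure time → neighborhood trust → television hours → household income → residential stability); self-reported happiness (to job satisfaction via self-reported happiness → volunteering hours → job satisfaction; to residential stability via self-reported happiness → television hours → household income → residential stability).
Every other variable lacks a causal path to at least one of job satisfaction and residential stability.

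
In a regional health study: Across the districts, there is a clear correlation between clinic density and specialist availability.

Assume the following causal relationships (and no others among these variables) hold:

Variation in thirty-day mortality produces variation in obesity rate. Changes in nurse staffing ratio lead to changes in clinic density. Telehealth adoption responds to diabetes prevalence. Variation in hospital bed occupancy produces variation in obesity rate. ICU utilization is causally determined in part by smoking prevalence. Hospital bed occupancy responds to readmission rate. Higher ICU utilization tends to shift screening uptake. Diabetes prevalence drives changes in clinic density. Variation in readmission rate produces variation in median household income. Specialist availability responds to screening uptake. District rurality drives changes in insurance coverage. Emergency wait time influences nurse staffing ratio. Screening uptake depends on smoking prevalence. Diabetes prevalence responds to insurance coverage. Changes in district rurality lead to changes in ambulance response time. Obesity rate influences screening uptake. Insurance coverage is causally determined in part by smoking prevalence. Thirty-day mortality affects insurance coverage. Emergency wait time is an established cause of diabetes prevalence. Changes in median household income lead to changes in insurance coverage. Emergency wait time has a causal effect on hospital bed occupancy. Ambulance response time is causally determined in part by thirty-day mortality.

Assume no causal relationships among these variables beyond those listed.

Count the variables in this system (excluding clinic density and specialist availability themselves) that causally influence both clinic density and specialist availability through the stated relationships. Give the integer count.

4

The common causes are: emergency wait time (to clinic density via emergency wait time → nurse staffing ratio → clinic density; to specialist availability via emergency wait time → hospital bed occupancy → obesity rate → screening uptake → specialist availability); readmission rate (to clinic density via readmission rate → median household income → insurance coverage → diabetes prevalence → clinic density; to specialist availability via readmission rate → hospital bed occupancy → obesity rate → screening uptake → specialist availability); smoking prevalence (to clinic density via smoking prevalence → insurance coverage → diabetes prevalence → clinic density; to specialist availability via smoking prevalence → screening uptake → specialist availability); thirty-day mortality (to clinic density via thirty-day mortality → insurance coverage → diabetes prevalence → clinic density; to specialist availability via thirty-day mortality → obesity rate → screening uptake → specialist availability).
Every other variable lacks a causal path to at least one of clinic density and specialist availability.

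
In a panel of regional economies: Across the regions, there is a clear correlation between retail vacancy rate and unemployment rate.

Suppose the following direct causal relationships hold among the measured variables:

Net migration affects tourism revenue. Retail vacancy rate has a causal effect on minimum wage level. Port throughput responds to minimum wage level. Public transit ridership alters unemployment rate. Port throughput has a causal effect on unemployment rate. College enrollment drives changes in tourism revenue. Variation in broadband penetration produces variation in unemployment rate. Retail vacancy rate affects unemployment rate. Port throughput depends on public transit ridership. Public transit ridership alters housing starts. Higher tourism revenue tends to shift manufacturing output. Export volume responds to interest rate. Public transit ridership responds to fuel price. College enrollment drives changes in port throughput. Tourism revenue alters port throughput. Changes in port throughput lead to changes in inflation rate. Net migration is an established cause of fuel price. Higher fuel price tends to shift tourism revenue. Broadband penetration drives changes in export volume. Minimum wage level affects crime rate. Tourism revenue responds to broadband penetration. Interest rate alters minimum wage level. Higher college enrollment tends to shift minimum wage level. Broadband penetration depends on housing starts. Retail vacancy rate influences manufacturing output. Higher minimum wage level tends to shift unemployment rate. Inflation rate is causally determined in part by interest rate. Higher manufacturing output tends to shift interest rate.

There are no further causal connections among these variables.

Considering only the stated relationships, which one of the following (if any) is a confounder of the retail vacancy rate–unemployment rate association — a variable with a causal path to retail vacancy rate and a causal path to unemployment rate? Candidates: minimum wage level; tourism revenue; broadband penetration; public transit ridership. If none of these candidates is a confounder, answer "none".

none

None of the listed candidates has causal paths to both retail vacancy rate and unemployment rate in the stated relationships, so none is a common cause.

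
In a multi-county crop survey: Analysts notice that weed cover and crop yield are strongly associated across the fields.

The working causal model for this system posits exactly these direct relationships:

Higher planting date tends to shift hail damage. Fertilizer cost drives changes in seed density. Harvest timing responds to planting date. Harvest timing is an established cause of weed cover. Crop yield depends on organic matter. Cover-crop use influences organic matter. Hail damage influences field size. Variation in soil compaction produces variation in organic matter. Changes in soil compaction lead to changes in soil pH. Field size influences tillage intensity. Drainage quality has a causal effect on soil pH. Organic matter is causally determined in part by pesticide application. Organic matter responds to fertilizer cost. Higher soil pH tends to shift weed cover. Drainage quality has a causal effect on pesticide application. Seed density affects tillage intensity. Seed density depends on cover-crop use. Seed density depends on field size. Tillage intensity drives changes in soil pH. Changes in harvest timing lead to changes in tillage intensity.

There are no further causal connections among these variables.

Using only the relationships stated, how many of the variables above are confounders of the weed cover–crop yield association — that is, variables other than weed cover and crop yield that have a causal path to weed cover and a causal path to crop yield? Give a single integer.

The common causes are: cover-crop use (to weed cover via cover-crop use → seed density → tillage intensity → soil pH → weed cover; to crop yield via cover-crop use → organic matter → crop yield); drainage quality (to weed cover via drainage quality → soil pH → weed cover; to crop yield via drainage quality → pesticide application → organic matter → crop yield); fertilizer cost (to weed cover via fertilizer cost → seed density → tillage intensity → soil pH → weed cover; to crop yield via fertilizer cost → organic matter → crop yield); soil compaction (to weed cover via soil compaction → soil pH → weed cover; to crop yield via soil compaction → organic matter → crop yield).
Every other variable lacks a causal path to at least one of weed cover and crop yield.

4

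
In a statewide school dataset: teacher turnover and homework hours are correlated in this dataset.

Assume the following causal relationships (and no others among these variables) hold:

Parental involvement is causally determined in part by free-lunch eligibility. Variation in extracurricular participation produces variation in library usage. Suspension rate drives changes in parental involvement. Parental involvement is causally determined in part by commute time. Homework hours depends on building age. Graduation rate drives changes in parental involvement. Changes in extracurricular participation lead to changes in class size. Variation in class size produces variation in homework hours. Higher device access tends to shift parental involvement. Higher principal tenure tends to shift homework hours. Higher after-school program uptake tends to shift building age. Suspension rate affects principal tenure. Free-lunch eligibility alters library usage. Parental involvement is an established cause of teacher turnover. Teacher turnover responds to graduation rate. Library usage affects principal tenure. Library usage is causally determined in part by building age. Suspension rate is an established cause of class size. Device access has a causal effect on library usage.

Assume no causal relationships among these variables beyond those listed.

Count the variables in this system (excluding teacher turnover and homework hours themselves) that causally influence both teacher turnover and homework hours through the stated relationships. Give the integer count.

The common causes are: device access (to teacher turnover via device access → parental involvement → teacher turnover; to homework hours via device access → library usage → principal tenure → homework hours); free-lunch eligibility (to teacher turnover via free-lunch eligibility → parental involvement → teacher turnover; to homework hours via free-lunch eligibility → library usage → principal tenure → homework hours); suspension rate (to teacher turnover via suspension rate → parental involvement → teacher turnover; to homework hours via suspension rate → class size → homework hours).
Every other variable lacks a causal path to at least one of teacher turnover and homework hours.

3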